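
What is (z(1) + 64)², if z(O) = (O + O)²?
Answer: 4624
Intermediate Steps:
z(O) = 4*O² (z(O) = (2*O)² = 4*O²)
(z(1) + 64)² = (4*1² + 64)² = (4*1 + 64)² = (4 + 64)² = 68² = 4624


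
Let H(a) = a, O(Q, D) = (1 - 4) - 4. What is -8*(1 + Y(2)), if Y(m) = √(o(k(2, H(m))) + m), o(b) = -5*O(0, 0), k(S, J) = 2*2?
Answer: -8 - 8*√37 ≈ -56.662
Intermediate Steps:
O(Q, D) = -7 (O(Q, D) = -3 - 4 = -7)
k(S, J) = 4
o(b) = 35 (o(b) = -5*(-7) = 35)
Y(m) = √(35 + m)
-8*(1 + Y(2)) = -8*(1 + √(35 + 2)) = -8*(1 + √37) = -8 - 8*√37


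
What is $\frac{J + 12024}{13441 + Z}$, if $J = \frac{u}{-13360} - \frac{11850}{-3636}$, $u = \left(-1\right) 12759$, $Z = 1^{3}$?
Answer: $\frac{48691172897}{54414291360} \approx 0.89482$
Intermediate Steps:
$Z = 1$
$u = -12759$
$J = \frac{17058977}{4048080}$ ($J = - \frac{12759}{-13360} - \frac{11850}{-3636} = \left(-12759\right) \left(- \frac{1}{13360}\right) - - \frac{1975}{606} = \frac{12759}{13360} + \frac{1975}{606} = \frac{17058977}{4048080} \approx 4.2141$)
$\frac{J + 12024}{13441 + Z} = \frac{\frac{17058977}{4048080} + 12024}{13441 + 1} = \frac{48691172897}{4048080 \cdot 13442} = \frac{48691172897}{4048080} \cdot \frac{1}{13442} = \frac{48691172897}{54414291360}$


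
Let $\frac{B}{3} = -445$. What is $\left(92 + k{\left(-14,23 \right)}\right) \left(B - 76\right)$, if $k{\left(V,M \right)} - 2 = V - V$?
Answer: $-132634$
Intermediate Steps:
$B = -1335$ ($B = 3 \left(-445\right) = -1335$)
$k{\left(V,M \right)} = 2$ ($k{\left(V,M \right)} = 2 + \left(V - V\right) = 2 + 0 = 2$)
$\left(92 + k{\left(-14,23 \right)}\right) \left(B - 76\right) = \left(92 + 2\right) \left(-1335 - 76\right) = 94 \left(-1411\right) = -132634$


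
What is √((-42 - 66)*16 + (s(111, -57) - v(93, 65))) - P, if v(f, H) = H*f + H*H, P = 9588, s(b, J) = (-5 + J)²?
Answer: -9588 + 3*I*√906 ≈ -9588.0 + 90.3*I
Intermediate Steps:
v(f, H) = H² + H*f (v(f, H) = H*f + H² = H² + H*f)
√((-42 - 66)*16 + (s(111, -57) - v(93, 65))) - P = √((-42 - 66)*16 + ((-5 - 57)² - 65*(65 + 93))) - 1*9588 = √(-108*16 + ((-62)² - 65*158)) - 9588 = √(-1728 + (3844 - 1*10270)) - 9588 = √(-1728 + (3844 - 10270)) - 9588 = √(-1728 - 6426) - 9588 = √(-8154) - 9588 = 3*I*√906 - 9588 = -9588 + 3*I*√906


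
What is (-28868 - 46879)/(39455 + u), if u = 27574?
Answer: -25249/22343 ≈ -1.1301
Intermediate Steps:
(-28868 - 46879)/(39455 + u) = (-28868 - 46879)/(39455 + 27574) = -75747/67029 = -75747*1/67029 = -25249/22343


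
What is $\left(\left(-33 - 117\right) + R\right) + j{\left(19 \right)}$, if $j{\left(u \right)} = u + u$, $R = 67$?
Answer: $-45$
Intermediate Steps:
$j{\left(u \right)} = 2 u$
$\left(\left(-33 - 117\right) + R\right) + j{\left(19 \right)} = \left(\left(-33 - 117\right) + 67\right) + 2 \cdot 19 = \left(\left(-33 - 117\right) + 67\right) + 38 = \left(-150 + 67\right) + 38 = -83 + 38 = -45$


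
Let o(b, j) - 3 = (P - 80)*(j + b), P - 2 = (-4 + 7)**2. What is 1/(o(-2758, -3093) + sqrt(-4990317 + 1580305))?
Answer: 201861/81497431648 - I*sqrt(852503)/81497431648 ≈ 2.4769e-6 - 1.1329e-8*I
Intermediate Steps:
P = 11 (P = 2 + (-4 + 7)**2 = 2 + 3**2 = 2 + 9 = 11)
o(b, j) = 3 - 69*b - 69*j (o(b, j) = 3 + (11 - 80)*(j + b) = 3 - 69*(b + j) = 3 + (-69*b - 69*j) = 3 - 69*b - 69*j)
1/(o(-2758, -3093) + sqrt(-4990317 + 1580305)) = 1/((3 - 69*(-2758) - 69*(-3093)) + sqrt(-4990317 + 1580305)) = 1/((3 + 190302 + 213417) + sqrt(-3410012)) = 1/(403722 + 2*I*sqrt(852503))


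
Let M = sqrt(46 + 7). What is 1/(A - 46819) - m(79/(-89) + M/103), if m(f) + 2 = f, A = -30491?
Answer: 19868581/6880590 - sqrt(53)/103 ≈ 2.8169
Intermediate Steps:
M = sqrt(53) ≈ 7.2801
m(f) = -2 + f
1/(A - 46819) - m(79/(-89) + M/103) = 1/(-30491 - 46819) - (-2 + (79/(-89) + sqrt(53)/103)) = 1/(-77310) - (-2 + (79*(-1/89) + sqrt(53)*(1/103))) = -1/77310 - (-2 + (-79/89 + sqrt(53)/103)) = -1/77310 - (-257/89 + sqrt(53)/103) = -1/77310 + (257/89 - sqrt(53)/103) = 19868581/6880590 - sqrt(53)/103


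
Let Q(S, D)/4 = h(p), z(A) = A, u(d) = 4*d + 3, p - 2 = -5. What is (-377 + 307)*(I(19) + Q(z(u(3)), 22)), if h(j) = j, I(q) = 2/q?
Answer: 15820/19 ≈ 832.63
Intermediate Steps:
p = -3 (p = 2 - 5 = -3)
u(d) = 3 + 4*d
Q(S, D) = -12 (Q(S, D) = 4*(-3) = -12)
(-377 + 307)*(I(19) + Q(z(u(3)), 22)) = (-377 + 307)*(2/19 - 12) = -70*(2*(1/19) - 12) = -70*(2/19 - 12) = -70*(-226/19) = 15820/19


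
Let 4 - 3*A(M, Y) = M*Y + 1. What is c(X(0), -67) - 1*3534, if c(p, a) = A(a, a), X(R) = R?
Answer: -15088/3 ≈ -5029.3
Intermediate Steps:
A(M, Y) = 1 - M*Y/3 (A(M, Y) = 4/3 - (M*Y + 1)/3 = 4/3 - (1 + M*Y)/3 = 4/3 + (-⅓ - M*Y/3) = 1 - M*Y/3)
c(p, a) = 1 - a²/3 (c(p, a) = 1 - a*a/3 = 1 - a²/3)
c(X(0), -67) - 1*3534 = (1 - ⅓*(-67)²) - 1*3534 = (1 - ⅓*4489) - 3534 = (1 - 4489/3) - 3534 = -4486/3 - 3534 = -15088/3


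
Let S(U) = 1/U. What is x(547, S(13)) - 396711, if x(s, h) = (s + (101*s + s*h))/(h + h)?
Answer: -67553/2 ≈ -33777.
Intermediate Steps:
x(s, h) = (102*s + h*s)/(2*h) (x(s, h) = (s + (101*s + h*s))/((2*h)) = (102*s + h*s)*(1/(2*h)) = (102*s + h*s)/(2*h))
x(547, S(13)) - 396711 = (½)*547*(102 + 1/13)/1/13 - 396711 = (½)*547*(102 + 1/13)/(1/13) - 396711 = (½)*547*13*(1327/13) - 396711 = 725869/2 - 396711 = -67553/2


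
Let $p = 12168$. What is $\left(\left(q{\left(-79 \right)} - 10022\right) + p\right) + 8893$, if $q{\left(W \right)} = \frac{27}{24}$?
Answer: $\frac{88321}{8} \approx 11040.0$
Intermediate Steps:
$q{\left(W \right)} = \frac{9}{8}$ ($q{\left(W \right)} = 27 \cdot \frac{1}{24} = \frac{9}{8}$)
$\left(\left(q{\left(-79 \right)} - 10022\right) + p\right) + 8893 = \left(\left(\frac{9}{8} - 10022\right) + 12168\right) + 8893 = \left(- \frac{80167}{8} + 12168\right) + 8893 = \frac{17177}{8} + 8893 = \frac{88321}{8}$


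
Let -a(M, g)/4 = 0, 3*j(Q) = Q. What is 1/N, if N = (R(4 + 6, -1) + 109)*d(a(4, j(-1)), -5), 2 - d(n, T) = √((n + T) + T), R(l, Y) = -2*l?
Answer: 1/623 + I*√10/1246 ≈ 0.0016051 + 0.0025379*I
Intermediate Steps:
j(Q) = Q/3
a(M, g) = 0 (a(M, g) = -4*0 = 0)
d(n, T) = 2 - √(n + 2*T) (d(n, T) = 2 - √((n + T) + T) = 2 - √((T + n) + T) = 2 - √(n + 2*T))
N = 178 - 89*I*√10 (N = (-2*(4 + 6) + 109)*(2 - √(0 + 2*(-5))) = (-2*10 + 109)*(2 - √(0 - 10)) = (-20 + 109)*(2 - √(-10)) = 89*(2 - I*√10) = 178 - 89*I*√10 ≈ 178.0 - 281.44*I)
1/N = 1/(178 - 89*I*√10)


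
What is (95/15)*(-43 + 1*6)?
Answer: -703/3 ≈ -234.33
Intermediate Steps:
(95/15)*(-43 + 1*6) = (95*(1/15))*(-43 + 6) = (19/3)*(-37) = -703/3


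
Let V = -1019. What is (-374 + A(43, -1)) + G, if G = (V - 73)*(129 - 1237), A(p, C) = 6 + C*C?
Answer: 1209569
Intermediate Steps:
A(p, C) = 6 + C²
G = 1209936 (G = (-1019 - 73)*(129 - 1237) = -1092*(-1108) = 1209936)
(-374 + A(43, -1)) + G = (-374 + (6 + (-1)²)) + 1209936 = (-374 + (6 + 1)) + 1209936 = (-374 + 7) + 1209936 = -367 + 1209936 = 1209569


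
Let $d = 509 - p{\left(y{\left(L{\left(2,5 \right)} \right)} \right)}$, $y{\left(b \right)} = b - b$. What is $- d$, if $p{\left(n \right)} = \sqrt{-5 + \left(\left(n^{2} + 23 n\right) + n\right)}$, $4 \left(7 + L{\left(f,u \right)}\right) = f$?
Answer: $-509 + i \sqrt{5} \approx -509.0 + 2.2361 i$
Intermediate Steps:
$L{\left(f,u \right)} = -7 + \frac{f}{4}$
$y{\left(b \right)} = 0$
$p{\left(n \right)} = \sqrt{-5 + n^{2} + 24 n}$ ($p{\left(n \right)} = \sqrt{-5 + \left(n^{2} + 24 n\right)} = \sqrt{-5 + n^{2} + 24 n}$)
$d = 509 - i \sqrt{5}$ ($d = 509 - \sqrt{-5 + 0^{2} + 24 \cdot 0} = 509 - \sqrt{-5 + 0 + 0} = 509 - \sqrt{-5} = 509 - i \sqrt{5} \approx 509.0 - 2.2361 i$)
$- d = - (509 - i \sqrt{5}) = -509 + i \sqrt{5}$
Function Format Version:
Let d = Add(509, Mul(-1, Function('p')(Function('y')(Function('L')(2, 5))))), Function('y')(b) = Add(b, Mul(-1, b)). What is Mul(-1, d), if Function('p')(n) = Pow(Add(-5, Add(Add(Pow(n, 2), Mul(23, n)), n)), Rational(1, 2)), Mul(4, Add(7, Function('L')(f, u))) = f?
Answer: Add(-509, Mul(I, Pow(5, Rational(1, 2)))) ≈ Add(-509.00, Mul(2.2361, I))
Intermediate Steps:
Function('L')(f, u) = Add(-7, Mul(Rational(1, 4), f))
Function('y')(b) = 0
Function('p')(n) = Pow(Add(-5, Pow(n, 2), Mul(24, n)), Rational(1, 2)) (Function('p')(n) = Pow(Add(-5, Add(Pow(n, 2), Mul(24, n))), Rational(1, 2)) = Pow(Add(-5, Pow(n, 2), Mul(24, n)), Rational(1, 2)))
d = Add(509, Mul(-1, I, Pow(5, Rational(1, 2)))) (d = Add(509, Mul(-1, Pow(Add(-5, Pow(0, 2), Mul(24, 0)), Rational(1, 2)))) = Add(509, Mul(-1, Pow(Add(-5, 0, 0), Rational(1, 2)))) = Add(509, Mul(-1, Pow(-5, Rational(1, 2)))) = Add(509, Mul(-1, Mul(I, Pow(5, Rational(1, 2))))) = Add(509, Mul(-1, I, Pow(5, Rational(1, 2)))) ≈ Add(509.00, Mul(-2.2361, I)))
Mul(-1, d) = Mul(-1, Add(509, Mul(-1, I, Pow(5, Rational(1, 2))))) = Add(-509, Mul(I, Pow(5, Rational(1, 2))))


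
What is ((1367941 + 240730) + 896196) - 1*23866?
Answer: 2481001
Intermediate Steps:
((1367941 + 240730) + 896196) - 1*23866 = (1608671 + 896196) - 23866 = 2504867 - 23866 = 2481001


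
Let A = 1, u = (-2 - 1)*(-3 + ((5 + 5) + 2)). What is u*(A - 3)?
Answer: 54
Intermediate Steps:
u = -27 (u = -3*(-3 + (10 + 2)) = -3*(-3 + 12) = -3*9 = -27)
u*(A - 3) = -27*(1 - 3) = -27*(-2) = 54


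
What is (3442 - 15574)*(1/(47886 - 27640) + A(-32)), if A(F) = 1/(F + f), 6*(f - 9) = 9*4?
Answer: 122709114/172091 ≈ 713.05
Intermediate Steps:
f = 15 (f = 9 + (9*4)/6 = 9 + (1/6)*36 = 9 + 6 = 15)
A(F) = 1/(15 + F) (A(F) = 1/(F + 15) = 1/(15 + F))
(3442 - 15574)*(1/(47886 - 27640) + A(-32)) = (3442 - 15574)*(1/(47886 - 27640) + 1/(15 - 32)) = -12132*(1/20246 + 1/(-17)) = -12132*(1/20246 - 1/17) = -12132*(-20229/344182) = 122709114/172091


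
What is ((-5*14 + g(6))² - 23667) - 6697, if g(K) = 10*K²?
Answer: 53736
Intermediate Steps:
((-5*14 + g(6))² - 23667) - 6697 = ((-5*14 + 10*6²)² - 23667) - 6697 = ((-70 + 10*36)² - 23667) - 6697 = ((-70 + 360)² - 23667) - 6697 = (290² - 23667) - 6697 = (84100 - 23667) - 6697 = 60433 - 6697 = 53736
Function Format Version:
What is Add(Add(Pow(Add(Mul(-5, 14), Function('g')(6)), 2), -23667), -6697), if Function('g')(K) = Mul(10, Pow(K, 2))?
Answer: 53736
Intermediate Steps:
Add(Add(Pow(Add(Mul(-5, 14), Function('g')(6)), 2), -23667), -6697) = Add(Add(Pow(Add(Mul(-5, 14), Mul(10, Pow(6, 2))), 2), -23667), -6697) = Add(Add(Pow(Add(-70, Mul(10, 36)), 2), -23667), -6697) = Add(Add(Pow(Add(-70, 360), 2), -23667), -6697) = Add(Add(Pow(290, 2), -23667), -6697) = Add(Add(84100, -23667), -6697) = Add(60433, -6697) = 53736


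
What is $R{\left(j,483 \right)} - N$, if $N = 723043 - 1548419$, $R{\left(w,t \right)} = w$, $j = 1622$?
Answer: $826998$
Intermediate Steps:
$N = -825376$ ($N = 723043 - 1548419 = -825376$)
$R{\left(j,483 \right)} - N = 1622 - -825376 = 1622 + 825376 = 826998$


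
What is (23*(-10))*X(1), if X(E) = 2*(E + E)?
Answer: -920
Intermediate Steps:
X(E) = 4*E (X(E) = 2*(2*E) = 4*E)
(23*(-10))*X(1) = (23*(-10))*(4*1) = -230*4 = -920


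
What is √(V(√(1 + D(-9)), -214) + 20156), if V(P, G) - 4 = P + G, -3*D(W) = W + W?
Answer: √(19946 + √7) ≈ 141.24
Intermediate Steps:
D(W) = -2*W/3 (D(W) = -(W + W)/3 = -2*W/3)
V(P, G) = 4 + G + P (V(P, G) = 4 + (P + G) = 4 + (G + P) = 4 + G + P)
√(V(√(1 + D(-9)), -214) + 20156) = √((4 - 214 + √(1 - ⅔*(-9))) + 20156) = √((4 - 214 + √(1 + 6)) + 20156) = √((4 - 214 + √7) + 20156) = √((-210 + √7) + 20156) = √(19946 + √7)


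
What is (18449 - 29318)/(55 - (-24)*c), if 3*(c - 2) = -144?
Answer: 10869/1049 ≈ 10.361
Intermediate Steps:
c = -46 (c = 2 + (⅓)*(-144) = 2 - 48 = -46)
(18449 - 29318)/(55 - (-24)*c) = (18449 - 29318)/(55 - (-24)*(-46)) = -10869/(55 - 24*46) = -10869/(55 - 1104) = -10869/(-1049) = -10869*(-1/1049) = 10869/1049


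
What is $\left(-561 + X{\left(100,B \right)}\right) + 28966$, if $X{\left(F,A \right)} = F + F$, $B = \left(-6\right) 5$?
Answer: $28605$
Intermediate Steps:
$B = -30$
$X{\left(F,A \right)} = 2 F$
$\left(-561 + X{\left(100,B \right)}\right) + 28966 = \left(-561 + 2 \cdot 100\right) + 28966 = \left(-561 + 200\right) + 28966 = -361 + 28966 = 28605$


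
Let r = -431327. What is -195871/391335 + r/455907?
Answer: -86030770514/59470788615 ≈ -1.4466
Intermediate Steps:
-195871/391335 + r/455907 = -195871/391335 - 431327/455907 = -86030770514/59470788615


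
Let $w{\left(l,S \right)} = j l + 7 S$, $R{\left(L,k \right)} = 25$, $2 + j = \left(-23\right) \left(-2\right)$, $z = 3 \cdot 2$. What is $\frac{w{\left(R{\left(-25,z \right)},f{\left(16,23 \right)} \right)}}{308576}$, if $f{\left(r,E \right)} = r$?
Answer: $\frac{303}{77144} \approx 0.0039277$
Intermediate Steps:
$z = 6$
$j = 44$ ($j = -2 - -46 = -2 + 46 = 44$)
$w{\left(l,S \right)} = 7 S + 44 l$ ($w{\left(l,S \right)} = 44 l + 7 S = 7 S + 44 l$)
$\frac{w{\left(R{\left(-25,z \right)},f{\left(16,23 \right)} \right)}}{308576} = \frac{7 \cdot 16 + 44 \cdot 25}{308576} = \left(112 + 1100\right) \frac{1}{308576} = 1212 \cdot \frac{1}{308576} = \frac{303}{77144}$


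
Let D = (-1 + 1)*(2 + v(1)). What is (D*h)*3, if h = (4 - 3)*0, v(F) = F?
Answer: 0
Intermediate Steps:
h = 0 (h = 1*0 = 0)
D = 0 (D = (-1 + 1)*(2 + 1) = 0*3 = 0)
(D*h)*3 = (0*0)*3 = 0*3 = 0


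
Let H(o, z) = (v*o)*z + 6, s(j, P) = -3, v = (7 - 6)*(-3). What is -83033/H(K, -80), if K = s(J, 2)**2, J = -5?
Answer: -83033/2166 ≈ -38.335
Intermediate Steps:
v = -3 (v = 1*(-3) = -3)
K = 9 (K = (-3)**2 = 9)
H(o, z) = 6 - 3*o*z (H(o, z) = (-3*o)*z + 6 = -3*o*z + 6 = 6 - 3*o*z)
-83033/H(K, -80) = -83033/(6 - 3*9*(-80)) = -83033/(6 + 2160) = -83033/2166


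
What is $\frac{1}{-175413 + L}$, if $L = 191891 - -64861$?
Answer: $\frac{1}{81339} \approx 1.2294 \cdot 10^{-5}$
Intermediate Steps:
$L = 256752$ ($L = 191891 + 64861 = 256752$)
$\frac{1}{-175413 + L} = \frac{1}{-175413 + 256752} = \frac{1}{81339}$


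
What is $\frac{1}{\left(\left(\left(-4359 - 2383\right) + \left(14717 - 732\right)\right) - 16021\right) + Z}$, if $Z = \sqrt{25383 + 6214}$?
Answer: $- \frac{462}{4053773} - \frac{\sqrt{31597}}{77021687} \approx -0.00011628$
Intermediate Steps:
$Z = \sqrt{31597} \approx 177.76$
$\frac{1}{\left(\left(\left(-4359 - 2383\right) + \left(14717 - 732\right)\right) - 16021\right) + Z} = \frac{1}{\left(\left(\left(-4359 - 2383\right) + \left(14717 - 732\right)\right) - 16021\right) + \sqrt{31597}} = \frac{1}{\left(\left(-6742 + 13985\right) - 16021\right) + \sqrt{31597}} = \frac{1}{\left(7243 - 16021\right) + \sqrt{31597}} = \frac{1}{-8778 + \sqrt{31597}}$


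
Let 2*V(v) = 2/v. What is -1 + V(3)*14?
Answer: 11/3 ≈ 3.6667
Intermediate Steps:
V(v) = 1/v (V(v) = (2/v)/2 = 1/v)
-1 + V(3)*14 = -1 + 14/3 = 11/3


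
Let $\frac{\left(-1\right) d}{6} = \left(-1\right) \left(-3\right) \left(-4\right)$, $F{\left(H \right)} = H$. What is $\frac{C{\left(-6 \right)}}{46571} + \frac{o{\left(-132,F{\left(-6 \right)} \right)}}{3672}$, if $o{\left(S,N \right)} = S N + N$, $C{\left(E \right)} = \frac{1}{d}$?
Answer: $\frac{12201619}{57002904} \approx 0.21405$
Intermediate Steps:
$d = 72$ ($d = - 6 \left(-1\right) \left(-3\right) \left(-4\right) = - 6 \cdot 3 \left(-4\right) = \left(-6\right) \left(-12\right) = 72$)
$C{\left(E \right)} = \frac{1}{72}$
$o{\left(S,N \right)} = N + N S$ ($o{\left(S,N \right)} = N S + N = N + N S$)
$\frac{C{\left(-6 \right)}}{46571} + \frac{o{\left(-132,F{\left(-6 \right)} \right)}}{3672} = \frac{1}{72 \cdot 46571} + \frac{\left(-6\right) \left(1 - 132\right)}{3672} = \frac{1}{72} \cdot \frac{1}{46571} + \left(-6\right) \left(-131\right) \frac{1}{3672} = \frac{1}{3353112} + 786 \cdot \frac{1}{3672} = \frac{1}{3353112} + \frac{131}{612} = \frac{12201619}{57002904}$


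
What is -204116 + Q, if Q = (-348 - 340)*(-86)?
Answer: -144948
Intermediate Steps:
Q = 59168 (Q = -688*(-86) = 59168)
-204116 + Q = -204116 + 59168 = -144948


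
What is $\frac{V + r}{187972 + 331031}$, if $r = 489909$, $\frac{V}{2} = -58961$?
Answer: $\frac{371987}{519003} \approx 0.71673$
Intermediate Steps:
$V = -117922$ ($V = 2 \left(-58961\right) = -117922$)
$\frac{V + r}{187972 + 331031} = \frac{-117922 + 489909}{187972 + 331031} = \frac{371987}{519003}$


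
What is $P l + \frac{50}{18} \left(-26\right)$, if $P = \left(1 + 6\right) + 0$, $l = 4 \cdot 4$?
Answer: $\frac{358}{9} \approx 39.778$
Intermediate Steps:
$l = 16$
$P = 7$ ($P = 7 + 0 = 7$)
$P l + \frac{50}{18} \left(-26\right) = 7 \cdot 16 + \frac{50}{18} \left(-26\right) = 112 + 50 \cdot \frac{1}{18} \left(-26\right) = 112 + \frac{25}{9} \left(-26\right) = 112 - \frac{650}{9} = \frac{358}{9}$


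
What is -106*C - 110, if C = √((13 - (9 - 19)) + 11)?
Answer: -110 - 106*√34 ≈ -728.08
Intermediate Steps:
C = √34 (C = √((13 - 1*(-10)) + 11) = √((13 + 10) + 11) = √(23 + 11) = √34 ≈ 5.8309)
-106*C - 110 = -106*√34 - 110 = -110 - 106*√34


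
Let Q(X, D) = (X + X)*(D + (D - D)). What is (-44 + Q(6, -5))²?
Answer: 10816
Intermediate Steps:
Q(X, D) = 2*D*X (Q(X, D) = (2*X)*(D + 0) = (2*X)*D = 2*D*X)
(-44 + Q(6, -5))² = (-44 + 2*(-5)*6)² = (-44 - 60)² = (-104)² = 10816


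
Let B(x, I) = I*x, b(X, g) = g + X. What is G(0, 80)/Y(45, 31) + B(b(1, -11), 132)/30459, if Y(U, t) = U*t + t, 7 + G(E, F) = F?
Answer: 10339/1316198 ≈ 0.0078552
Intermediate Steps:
b(X, g) = X + g
G(E, F) = -7 + F
Y(U, t) = t + U*t
G(0, 80)/Y(45, 31) + B(b(1, -11), 132)/30459 = (-7 + 80)/((31*(1 + 45))) + (132*(1 - 11))/30459 = 73/((31*46)) + (132*(-10))*(1/30459) = 73/1426 - 1320*1/30459 = 73*(1/1426) - 40/923 = 73/1426 - 40/923 = 10339/1316198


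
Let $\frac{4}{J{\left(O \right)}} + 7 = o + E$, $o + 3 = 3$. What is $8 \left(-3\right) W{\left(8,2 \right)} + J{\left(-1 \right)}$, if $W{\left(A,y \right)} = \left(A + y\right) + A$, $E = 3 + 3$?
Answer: $-436$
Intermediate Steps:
$o = 0$ ($o = -3 + 3 = 0$)
$E = 6$
$J{\left(O \right)} = -4$ ($J{\left(O \right)} = \frac{4}{-7 + \left(0 + 6\right)} = \frac{4}{-7 + 6} = \frac{4}{-1} = 4 \left(-1\right) = -4$)
$W{\left(A,y \right)} = y + 2 A$
$8 \left(-3\right) W{\left(8,2 \right)} + J{\left(-1 \right)} = 8 \left(-3\right) \left(2 + 2 \cdot 8\right) - 4 = - 24 \left(2 + 16\right) - 4 = \left(-24\right) 18 - 4 = -432 - 4 = -436$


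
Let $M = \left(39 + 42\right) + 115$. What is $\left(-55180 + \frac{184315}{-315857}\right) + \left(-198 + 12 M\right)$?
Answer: $- \frac{16748817597}{315857} \approx -53027.0$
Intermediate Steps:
$M = 196$ ($M = 81 + 115 = 196$)
$\left(-55180 + \frac{184315}{-315857}\right) + \left(-198 + 12 M\right) = \left(-55180 + \frac{184315}{-315857}\right) + \left(-198 + 12 \cdot 196\right) = \left(-55180 + 184315 \left(- \frac{1}{315857}\right)\right) + \left(-198 + 2352\right) = \left(-55180 - \frac{184315}{315857}\right) + 2154 = - \frac{17429173575}{315857} + 2154 = - \frac{16748817597}{315857}$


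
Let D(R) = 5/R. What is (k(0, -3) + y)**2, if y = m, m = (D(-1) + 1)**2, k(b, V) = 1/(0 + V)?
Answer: 2209/9 ≈ 245.44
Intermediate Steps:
k(b, V) = 1/V
m = 16 (m = (5/(-1) + 1)**2 = (5*(-1) + 1)**2 = (-5 + 1)**2 = (-4)**2 = 16)
y = 16
(k(0, -3) + y)**2 = (1/(-3) + 16)**2 = (-1/3 + 16)**2 = (47/3)**2 = 2209/9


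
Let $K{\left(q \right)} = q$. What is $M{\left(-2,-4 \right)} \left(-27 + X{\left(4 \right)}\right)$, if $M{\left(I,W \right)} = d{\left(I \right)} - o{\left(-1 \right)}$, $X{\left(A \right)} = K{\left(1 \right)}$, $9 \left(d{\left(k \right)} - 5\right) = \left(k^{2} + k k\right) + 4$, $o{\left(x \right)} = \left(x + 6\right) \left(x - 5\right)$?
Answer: $- \frac{2834}{3} \approx -944.67$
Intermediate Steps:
$o{\left(x \right)} = \left(-5 + x\right) \left(6 + x\right)$ ($o{\left(x \right)} = \left(6 + x\right) \left(-5 + x\right) = \left(-5 + x\right) \left(6 + x\right)$)
$d{\left(k \right)} = \frac{49}{9} + \frac{2 k^{2}}{9}$ ($d{\left(k \right)} = 5 + \frac{\left(k^{2} + k k\right) + 4}{9} = 5 + \frac{\left(k^{2} + k^{2}\right) + 4}{9} = 5 + \frac{2 k^{2} + 4}{9} = 5 + \frac{4 + 2 k^{2}}{9} = 5 + \left(\frac{4}{9} + \frac{2 k^{2}}{9}\right) = \frac{49}{9} + \frac{2 k^{2}}{9}$)
$X{\left(A \right)} = 1$
$M{\left(I,W \right)} = \frac{319}{9} + \frac{2 I^{2}}{9}$ ($M{\left(I,W \right)} = \left(\frac{49}{9} + \frac{2 I^{2}}{9}\right) - \left(-30 - 1 + \left(-1\right)^{2}\right) = \left(\frac{49}{9} + \frac{2 I^{2}}{9}\right) - \left(-30 - 1 + 1\right) = \left(\frac{49}{9} + \frac{2 I^{2}}{9}\right) - -30 = \left(\frac{49}{9} + \frac{2 I^{2}}{9}\right) + 30 = \frac{319}{9} + \frac{2 I^{2}}{9}$)
$M{\left(-2,-4 \right)} \left(-27 + X{\left(4 \right)}\right) = \left(\frac{319}{9} + \frac{2 \left(-2\right)^{2}}{9}\right) \left(-27 + 1\right) = \left(\frac{319}{9} + \frac{2}{9} \cdot 4\right) \left(-26\right) = \left(\frac{319}{9} + \frac{8}{9}\right) \left(-26\right) = \frac{109}{3} \left(-26\right) = - \frac{2834}{3}$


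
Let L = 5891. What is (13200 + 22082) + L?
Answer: 41173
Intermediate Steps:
(13200 + 22082) + L = (13200 + 22082) + 5891 = 35282 + 5891 = 41173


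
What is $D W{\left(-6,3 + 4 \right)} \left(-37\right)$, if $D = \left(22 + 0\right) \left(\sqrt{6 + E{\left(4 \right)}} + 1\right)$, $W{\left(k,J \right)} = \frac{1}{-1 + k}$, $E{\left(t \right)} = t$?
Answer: $\frac{814}{7} + \frac{814 \sqrt{10}}{7} \approx 484.01$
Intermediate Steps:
$D = 22 + 22 \sqrt{10}$ ($D = \left(22 + 0\right) \left(\sqrt{6 + 4} + 1\right) = 22 \left(\sqrt{10} + 1\right) = 22 \left(1 + \sqrt{10}\right) = 22 + 22 \sqrt{10} \approx 91.57$)
$D W{\left(-6,3 + 4 \right)} \left(-37\right) = \frac{22 + 22 \sqrt{10}}{-1 - 6} \left(-37\right) = \frac{22 + 22 \sqrt{10}}{-7} \left(-37\right) = \left(22 + 22 \sqrt{10}\right) \left(- \frac{1}{7}\right) \left(-37\right) = \left(- \frac{22}{7} - \frac{22 \sqrt{10}}{7}\right) \left(-37\right) = \frac{814}{7} + \frac{814 \sqrt{10}}{7}$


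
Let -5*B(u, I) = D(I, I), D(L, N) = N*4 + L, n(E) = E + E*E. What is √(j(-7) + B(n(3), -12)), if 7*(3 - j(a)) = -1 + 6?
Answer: 10*√7/7 ≈ 3.7796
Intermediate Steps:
n(E) = E + E²
j(a) = 16/7 (j(a) = 3 - (-1 + 6)/7 = 3 - ⅐*5 = 3 - 5/7 = 16/7)
D(L, N) = L + 4*N (D(L, N) = 4*N + L = L + 4*N)
B(u, I) = -I (B(u, I) = -(I + 4*I)/5 = -I)
√(j(-7) + B(n(3), -12)) = √(16/7 - 1*(-12)) = √(16/7 + 12) = √(100/7) = 10*√7/7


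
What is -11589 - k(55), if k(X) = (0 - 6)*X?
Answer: -11259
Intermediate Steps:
k(X) = -6*X
-11589 - k(55) = -11589 - (-6)*55 = -11589 - 1*(-330) = -11589 + 330 = -11259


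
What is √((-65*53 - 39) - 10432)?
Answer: 14*I*√71 ≈ 117.97*I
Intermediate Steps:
√((-65*53 - 39) - 10432) = √((-3445 - 39) - 10432) = √(-3484 - 10432) = √(-13916) = 14*I*√71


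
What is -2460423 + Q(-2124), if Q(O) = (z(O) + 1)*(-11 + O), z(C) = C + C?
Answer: 6606922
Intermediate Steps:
z(C) = 2*C
Q(O) = (1 + 2*O)*(-11 + O) (Q(O) = (2*O + 1)*(-11 + O) = (1 + 2*O)*(-11 + O))
-2460423 + Q(-2124) = -2460423 + (-11 - 21*(-2124) + 2*(-2124)**2) = -2460423 + (-11 + 44604 + 2*4511376) = -2460423 + (-11 + 44604 + 9022752) = -2460423 + 9067345 = 6606922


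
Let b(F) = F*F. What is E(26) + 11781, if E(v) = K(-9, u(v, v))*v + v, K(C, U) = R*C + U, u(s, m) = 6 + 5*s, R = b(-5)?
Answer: 9493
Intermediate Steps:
b(F) = F**2
R = 25 (R = (-5)**2 = 25)
K(C, U) = U + 25*C (K(C, U) = 25*C + U = U + 25*C)
E(v) = v + v*(-219 + 5*v) (E(v) = ((6 + 5*v) + 25*(-9))*v + v = ((6 + 5*v) - 225)*v + v = (-219 + 5*v)*v + v = v*(-219 + 5*v) + v = v + v*(-219 + 5*v))
E(26) + 11781 = 26*(-218 + 5*26) + 11781 = 26*(-218 + 130) + 11781 = 26*(-88) + 11781 = -2288 + 11781 = 9493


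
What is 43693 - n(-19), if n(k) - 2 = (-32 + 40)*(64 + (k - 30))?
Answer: 43571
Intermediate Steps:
n(k) = 274 + 8*k (n(k) = 2 + (-32 + 40)*(64 + (k - 30)) = 2 + 8*(64 + (-30 + k)) = 2 + 8*(34 + k) = 2 + (272 + 8*k) = 274 + 8*k)
43693 - n(-19) = 43693 - (274 + 8*(-19)) = 43693 - (274 - 152) = 43693 - 1*122 = 43693 - 122 = 43571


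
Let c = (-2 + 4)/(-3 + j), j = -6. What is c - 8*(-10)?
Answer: 718/9 ≈ 79.778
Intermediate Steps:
c = -2/9 (c = (-2 + 4)/(-3 - 6) = 2/(-9) = 2*(-⅑) = -2/9 ≈ -0.22222)
c - 8*(-10) = -2/9 - 8*(-10) = -2/9 + 80 = 718/9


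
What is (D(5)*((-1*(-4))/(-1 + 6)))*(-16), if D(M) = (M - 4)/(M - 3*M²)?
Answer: 32/175 ≈ 0.18286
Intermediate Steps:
D(M) = (-4 + M)/(M - 3*M²)
(D(5)*((-1*(-4))/(-1 + 6)))*(-16) = (((4 - 1*5)/(5*(-1 + 3*5)))*((-1*(-4))/(-1 + 6)))*(-16) = (((4 - 5)/(5*(-1 + 15)))*(4/5))*(-16) = (((⅕)*(-1)/14)*(4*(⅕)))*(-16) = (((⅕)*(1/14)*(-1))*(⅘))*(-16) = -1/70*⅘*(-16) = -2/175*(-16) = 32/175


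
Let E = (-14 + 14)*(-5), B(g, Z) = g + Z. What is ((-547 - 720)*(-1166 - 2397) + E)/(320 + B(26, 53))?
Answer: 644903/57 ≈ 11314.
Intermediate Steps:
B(g, Z) = Z + g
E = 0 (E = 0*(-5) = 0)
((-547 - 720)*(-1166 - 2397) + E)/(320 + B(26, 53)) = ((-547 - 720)*(-1166 - 2397) + 0)/(320 + (53 + 26)) = (-1267*(-3563) + 0)/(320 + 79) = (4514321 + 0)/399 = 4514321*(1/399) = 644903/57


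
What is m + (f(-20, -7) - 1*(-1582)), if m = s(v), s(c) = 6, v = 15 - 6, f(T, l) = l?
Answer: 1581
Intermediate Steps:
v = 9
m = 6
m + (f(-20, -7) - 1*(-1582)) = 6 + (-7 - 1*(-1582)) = 6 + (-7 + 1582) = 6 + 1575 = 1581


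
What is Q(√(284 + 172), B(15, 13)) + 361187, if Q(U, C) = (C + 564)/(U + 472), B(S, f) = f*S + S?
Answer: 10037793583/27791 - 387*√114/55582 ≈ 3.6119e+5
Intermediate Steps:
B(S, f) = S + S*f (B(S, f) = S*f + S = S + S*f)
Q(U, C) = (564 + C)/(472 + U)
Q(√(284 + 172), B(15, 13)) + 361187 = (564 + 15*(1 + 13))/(472 + √(284 + 172)) + 361187 = (564 + 15*14)/(472 + √456) + 361187 = (564 + 210)/(472 + 2*√114) + 361187 = 774/(472 + 2*√114) + 361187 = 361187 + 774/(472 + 2*√114)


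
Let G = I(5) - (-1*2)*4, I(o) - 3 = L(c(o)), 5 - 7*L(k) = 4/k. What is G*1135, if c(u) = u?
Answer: 13166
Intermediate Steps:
L(k) = 5/7 - 4/(7*k)
I(o) = 3 + (-4 + 5*o)/(7*o)
G = 58/5 (G = (2/7)*(-2 + 13*5)/5 - (-1*2)*4 = (2/7)*(⅕)*(-2 + 65) - (-2)*4 = (2/7)*(⅕)*63 - 1*(-8) = 18/5 + 8 = 58/5 ≈ 11.600)
G*1135 = (58/5)*1135 = 13166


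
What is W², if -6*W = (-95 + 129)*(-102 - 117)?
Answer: 1540081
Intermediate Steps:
W = 1241 (W = -(-95 + 129)*(-102 - 117)/6 = -17*(-219)/3 = -⅙*(-7446) = 1241)
W² = 1241² = 1540081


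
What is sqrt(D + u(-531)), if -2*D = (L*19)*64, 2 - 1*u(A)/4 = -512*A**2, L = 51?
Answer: 2*sqrt(144356282) ≈ 24030.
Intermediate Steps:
u(A) = 8 + 2048*A**2 (u(A) = 8 - (-2048)*A**2 = 8 + 2048*A**2)
D = -31008 (D = -51*19*64/2 = -969*64/2 = -1/2*62016 = -31008)
sqrt(D + u(-531)) = sqrt(-31008 + (8 + 2048*(-531)**2)) = sqrt(-31008 + (8 + 2048*281961)) = sqrt(-31008 + (8 + 577456128)) = sqrt(-31008 + 577456136) = sqrt(577425128) = 2*sqrt(144356282)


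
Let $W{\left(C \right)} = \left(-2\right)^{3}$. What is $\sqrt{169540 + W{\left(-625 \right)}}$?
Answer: $2 \sqrt{42383} \approx 411.74$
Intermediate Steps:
$W{\left(C \right)} = -8$
$\sqrt{169540 + W{\left(-625 \right)}} = \sqrt{169540 - 8} = \sqrt{169532} = 2 \sqrt{42383}$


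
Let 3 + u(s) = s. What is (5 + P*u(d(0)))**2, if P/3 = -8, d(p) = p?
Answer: 5929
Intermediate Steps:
u(s) = -3 + s
P = -24 (P = 3*(-8) = -24)
(5 + P*u(d(0)))**2 = (5 - 24*(-3 + 0))**2 = (5 - 24*(-3))**2 = (5 + 72)**2 = 77**2 = 5929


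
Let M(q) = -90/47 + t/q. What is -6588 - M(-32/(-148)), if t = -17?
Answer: -2446805/376 ≈ -6507.5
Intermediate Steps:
M(q) = -90/47 - 17/q
-6588 - M(-32/(-148)) = -6588 - (-90/47 - 17/((-32/(-148)))) = -6588 - (-90/47 - 17/((-32*(-1/148)))) = -6588 - (-90/47 - 17/8/37) = -6588 - (-90/47 - 17*37/8) = -6588 - (-90/47 - 629/8) = -6588 - 1*(-30283/376) = -6588 + 30283/376 = -2446805/376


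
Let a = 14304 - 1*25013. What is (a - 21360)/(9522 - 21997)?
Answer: 32069/12475 ≈ 2.5707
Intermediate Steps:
a = -10709 (a = 14304 - 25013 = -10709)
(a - 21360)/(9522 - 21997) = (-10709 - 21360)/(9522 - 21997) = -32069/(-12475) = -32069*(-1/12475) = 32069/12475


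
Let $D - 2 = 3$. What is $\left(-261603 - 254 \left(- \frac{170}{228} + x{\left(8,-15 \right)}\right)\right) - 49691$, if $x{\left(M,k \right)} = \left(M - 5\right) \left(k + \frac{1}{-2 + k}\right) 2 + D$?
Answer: $- \frac{280452793}{969} \approx -2.8943 \cdot 10^{5}$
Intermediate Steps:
$D = 5$ ($D = 2 + 3 = 5$)
$x{\left(M,k \right)} = 5 + 2 \left(-5 + M\right) \left(k + \frac{1}{-2 + k}\right)$ ($x{\left(M,k \right)} = \left(M - 5\right) \left(k + \frac{1}{-2 + k}\right) 2 + 5 = \left(-5 + M\right) \left(k + \frac{1}{-2 + k}\right) 2 + 5 = 2 \left(-5 + M\right) \left(k + \frac{1}{-2 + k}\right) + 5 = 5 + 2 \left(-5 + M\right) \left(k + \frac{1}{-2 + k}\right)$)
$\left(-261603 - 254 \left(- \frac{170}{228} + x{\left(8,-15 \right)}\right)\right) - 49691 = \left(-261603 - 254 \left(- \frac{170}{228} + \frac{-20 - 10 \left(-15\right)^{2} + 2 \cdot 8 + 25 \left(-15\right) - 32 \left(-15\right) + 2 \cdot 8 \left(-15\right)^{2}}{-2 - 15}\right)\right) - 49691 = \left(-261603 - 254 \left(\left(-170\right) \frac{1}{228} + \frac{-20 - 2250 + 16 - 375 + 480 + 2 \cdot 8 \cdot 225}{-17}\right)\right) - 49691 = \left(-261603 - 254 \left(- \frac{85}{114} - \frac{-20 - 2250 + 16 - 375 + 480 + 3600}{17}\right)\right) - 49691 = \left(-261603 - 254 \left(- \frac{85}{114} - \frac{1451}{17}\right)\right) - 49691 = \left(-261603 - - \frac{21191093}{969}\right) - 49691 = \left(-261603 + \frac{21191093}{969}\right) - 49691 = - \frac{232302214}{969} - 49691 = - \frac{280452793}{969}$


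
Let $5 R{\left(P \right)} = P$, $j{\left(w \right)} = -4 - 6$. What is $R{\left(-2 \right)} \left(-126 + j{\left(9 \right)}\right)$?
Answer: $\frac{272}{5} \approx 54.4$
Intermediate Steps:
$j{\left(w \right)} = -10$
$R{\left(P \right)} = \frac{P}{5}$
$R{\left(-2 \right)} \left(-126 + j{\left(9 \right)}\right) = \frac{1}{5} \left(-2\right) \left(-126 - 10\right) = \left(- \frac{2}{5}\right) \left(-136\right) = \frac{272}{5}$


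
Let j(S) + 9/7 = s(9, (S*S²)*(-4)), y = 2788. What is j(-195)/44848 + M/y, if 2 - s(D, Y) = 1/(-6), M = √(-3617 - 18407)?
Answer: 37/1883616 + I*√5506/1394 ≈ 1.9643e-5 + 0.05323*I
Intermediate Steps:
M = 2*I*√5506 (M = √(-22024) = 2*I*√5506 ≈ 148.4*I)
s(D, Y) = 13/6 (s(D, Y) = 2 - 1/(-6) = 2 - 1*(-⅙) = 2 + ⅙ = 13/6)
j(S) = 37/42 (j(S) = -9/7 + 13/6 = 37/42)
j(-195)/44848 + M/y = (37/42)/44848 + (2*I*√5506)/2788 = (37/42)*(1/44848) + (2*I*√5506)*(1/2788) = 37/1883616 + I*√5506/1394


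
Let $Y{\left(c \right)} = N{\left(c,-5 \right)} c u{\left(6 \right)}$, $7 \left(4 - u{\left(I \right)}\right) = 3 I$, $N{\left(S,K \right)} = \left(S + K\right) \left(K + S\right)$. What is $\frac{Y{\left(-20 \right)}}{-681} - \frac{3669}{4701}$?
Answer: $\frac{190044959}{7469889} \approx 25.441$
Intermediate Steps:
$N{\left(S,K \right)} = \left(K + S\right)^{2}$ ($N{\left(S,K \right)} = \left(K + S\right) \left(K + S\right) = \left(K + S\right)^{2}$)
$u{\left(I \right)} = 4 - \frac{3 I}{7}$
$Y{\left(c \right)} = \frac{10 c \left(-5 + c\right)^{2}}{7}$ ($Y{\left(c \right)} = \left(-5 + c\right)^{2} c \left(4 - \frac{18}{7}\right) = c \left(-5 + c\right)^{2} \left(4 - \frac{18}{7}\right) = c \left(-5 + c\right)^{2} \cdot \frac{10}{7} = \frac{10 c \left(-5 + c\right)^{2}}{7}$)
$\frac{Y{\left(-20 \right)}}{-681} - \frac{3669}{4701} = \frac{\frac{10}{7} \left(-20\right) \left(-5 - 20\right)^{2}}{-681} - \frac{3669}{4701} = \frac{10}{7} \left(-20\right) \left(-25\right)^{2} \left(- \frac{1}{681}\right) - \frac{1223}{1567} = \frac{10}{7} \left(-20\right) 625 \left(- \frac{1}{681}\right) - \frac{1223}{1567} = \left(- \frac{125000}{7}\right) \left(- \frac{1}{681}\right) - \frac{1223}{1567} = \frac{125000}{4767} - \frac{1223}{1567} = \frac{190044959}{7469889}$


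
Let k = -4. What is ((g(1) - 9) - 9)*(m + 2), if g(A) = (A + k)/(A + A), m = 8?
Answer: -195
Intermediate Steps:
g(A) = (-4 + A)/(2*A) (g(A) = (A - 4)/(A + A) = (-4 + A)/((2*A)) = (-4 + A)*(1/(2*A)) = (-4 + A)/(2*A))
((g(1) - 9) - 9)*(m + 2) = (((½)*(-4 + 1)/1 - 9) - 9)*(8 + 2) = (((½)*1*(-3) - 9) - 9)*10 = ((-3/2 - 9) - 9)*10 = (-21/2 - 9)*10 = -39/2*10 = -195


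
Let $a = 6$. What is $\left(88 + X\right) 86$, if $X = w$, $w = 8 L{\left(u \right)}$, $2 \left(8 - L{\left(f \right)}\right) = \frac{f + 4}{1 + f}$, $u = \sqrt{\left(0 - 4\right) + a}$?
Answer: $13760 - 1032 \sqrt{2} \approx 12301.0$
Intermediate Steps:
$u = \sqrt{2}$ ($u = \sqrt{\left(0 - 4\right) + 6} = \sqrt{-4 + 6} = \sqrt{2} \approx 1.4142$)
$L{\left(f \right)} = 8 - \frac{4 + f}{2 \left(1 + f\right)}$ ($L{\left(f \right)} = 8 - \frac{\left(f + 4\right) \frac{1}{1 + f}}{2} = 8 - \frac{\left(4 + f\right) \frac{1}{1 + f}}{2} = 8 - \frac{\frac{1}{1 + f} \left(4 + f\right)}{2} = 8 - \frac{4 + f}{2 \left(1 + f\right)}$)
$w = \frac{12 \left(4 + 5 \sqrt{2}\right)}{1 + \sqrt{2}}$ ($w = 8 \frac{3 \left(4 + 5 \sqrt{2}\right)}{2 \left(1 + \sqrt{2}\right)} = \frac{12 \left(4 + 5 \sqrt{2}\right)}{1 + \sqrt{2}} \approx 55.029$)
$X = 72 - 12 \sqrt{2} \approx 55.029$
$\left(88 + X\right) 86 = \left(88 + \left(72 - 12 \sqrt{2}\right)\right) 86 = \left(160 - 12 \sqrt{2}\right) 86 = 13760 - 1032 \sqrt{2}$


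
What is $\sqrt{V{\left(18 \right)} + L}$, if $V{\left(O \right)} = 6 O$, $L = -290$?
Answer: $i \sqrt{182} \approx 13.491 i$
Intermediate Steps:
$\sqrt{V{\left(18 \right)} + L} = \sqrt{6 \cdot 18 - 290} = \sqrt{108 - 290} = \sqrt{-182} = i \sqrt{182}$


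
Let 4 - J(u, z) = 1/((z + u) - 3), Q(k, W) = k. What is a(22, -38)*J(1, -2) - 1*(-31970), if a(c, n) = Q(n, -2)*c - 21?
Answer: 113311/4 ≈ 28328.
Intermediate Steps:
J(u, z) = 4 - 1/(-3 + u + z) (J(u, z) = 4 - 1/((z + u) - 3) = 4 - 1/((u + z) - 3) = 4 - 1/(-3 + u + z))
a(c, n) = -21 + c*n (a(c, n) = n*c - 21 = c*n - 21 = -21 + c*n)
a(22, -38)*J(1, -2) - 1*(-31970) = (-21 + 22*(-38))*((-13 + 4*1 + 4*(-2))/(-3 + 1 - 2)) - 1*(-31970) = (-21 - 836)*((-13 + 4 - 8)/(-4)) + 31970 = -(-857)*(-17)/4 + 31970 = -857*17/4 + 31970 = -14569/4 + 31970 = 113311/4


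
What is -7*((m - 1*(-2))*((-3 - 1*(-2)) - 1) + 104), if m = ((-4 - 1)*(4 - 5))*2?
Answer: -560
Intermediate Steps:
m = 10 (m = -5*(-1)*2 = 5*2 = 10)
-7*((m - 1*(-2))*((-3 - 1*(-2)) - 1) + 104) = -7*((10 - 1*(-2))*((-3 - 1*(-2)) - 1) + 104) = -7*((10 + 2)*((-3 + 2) - 1) + 104) = -7*(12*(-1 - 1) + 104) = -7*(12*(-2) + 104) = -7*(-24 + 104) = -7*80 = -560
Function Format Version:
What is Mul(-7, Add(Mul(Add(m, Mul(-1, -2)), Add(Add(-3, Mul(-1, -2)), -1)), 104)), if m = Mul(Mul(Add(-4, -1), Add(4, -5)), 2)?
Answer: -560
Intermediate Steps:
m = 10 (m = Mul(Mul(-5, -1), 2) = Mul(5, 2) = 10)
Mul(-7, Add(Mul(Add(m, Mul(-1, -2)), Add(Add(-3, Mul(-1, -2)), -1)), 104)) = Mul(-7, Add(Mul(Add(10, Mul(-1, -2)), Add(Add(-3, Mul(-1, -2)), -1)), 104)) = Mul(-7, Add(Mul(Add(10, 2), Add(Add(-3, 2), -1)), 104)) = Mul(-7, Add(Mul(12, Add(-1, -1)), 104)) = Mul(-7, Add(Mul(12, -2), 104)) = Mul(-7, Add(-24, 104)) = Mul(-7, 80) = -560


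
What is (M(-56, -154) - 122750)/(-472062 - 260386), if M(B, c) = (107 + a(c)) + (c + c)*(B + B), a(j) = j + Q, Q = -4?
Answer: 88305/732448 ≈ 0.12056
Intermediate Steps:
a(j) = -4 + j (a(j) = j - 4 = -4 + j)
M(B, c) = 103 + c + 4*B*c (M(B, c) = (107 + (-4 + c)) + (c + c)*(B + B) = (103 + c) + (2*c)*(2*B) = (103 + c) + 4*B*c = 103 + c + 4*B*c)
(M(-56, -154) - 122750)/(-472062 - 260386) = ((103 - 154 + 4*(-56)*(-154)) - 122750)/(-472062 - 260386) = ((103 - 154 + 34496) - 122750)/(-732448) = (34445 - 122750)*(-1/732448) = -88305*(-1/732448) = 88305/732448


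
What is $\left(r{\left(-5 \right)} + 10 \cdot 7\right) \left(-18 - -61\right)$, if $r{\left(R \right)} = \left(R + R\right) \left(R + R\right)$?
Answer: $7310$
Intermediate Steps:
$r{\left(R \right)} = 4 R^{2}$ ($r{\left(R \right)} = 2 R 2 R = 4 R^{2}$)
$\left(r{\left(-5 \right)} + 10 \cdot 7\right) \left(-18 - -61\right) = \left(4 \left(-5\right)^{2} + 10 \cdot 7\right) \left(-18 - -61\right) = \left(4 \cdot 25 + 70\right) \left(-18 + 61\right) = \left(100 + 70\right) 43 = 170 \cdot 43 = 7310$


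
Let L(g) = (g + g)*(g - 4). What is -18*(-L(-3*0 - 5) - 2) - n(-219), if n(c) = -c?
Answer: 1437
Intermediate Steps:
L(g) = 2*g*(-4 + g) (L(g) = (2*g)*(-4 + g) = 2*g*(-4 + g))
-18*(-L(-3*0 - 5) - 2) - n(-219) = -18*(-2*(-3*0 - 5)*(-4 + (-3*0 - 5)) - 2) - (-1)*(-219) = -18*(-2*(0 - 5)*(-4 + (0 - 5)) - 2) - 1*219 = -18*(-2*(-5)*(-4 - 5) - 2) - 219 = -18*(-2*(-5)*(-9) - 2) - 219 = -18*(-1*90 - 2) - 219 = -18*(-90 - 2) - 219 = -18*(-92) - 219 = 1656 - 219 = 1437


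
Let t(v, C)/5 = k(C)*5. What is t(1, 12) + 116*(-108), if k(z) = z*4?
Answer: -11328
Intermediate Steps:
k(z) = 4*z
t(v, C) = 100*C (t(v, C) = 5*((4*C)*5) = 5*(20*C) = 100*C)
t(1, 12) + 116*(-108) = 100*12 + 116*(-108) = 1200 - 12528 = -11328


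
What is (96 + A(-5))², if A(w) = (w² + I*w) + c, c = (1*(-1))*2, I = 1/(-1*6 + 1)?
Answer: 14400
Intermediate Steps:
I = -⅕ (I = 1/(-6 + 1) = 1/(-5) = -⅕ ≈ -0.20000)
c = -2 (c = -1*2 = -2)
A(w) = -2 + w² - w/5 (A(w) = (w² - w/5) - 2 = -2 + w² - w/5)
(96 + A(-5))² = (96 + (-2 + (-5)² - ⅕*(-5)))² = (96 + (-2 + 25 + 1))² = (96 + 24)² = 120² = 14400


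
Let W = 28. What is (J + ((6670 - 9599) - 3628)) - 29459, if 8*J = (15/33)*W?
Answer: -792317/22 ≈ -36014.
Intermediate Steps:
J = 35/22 (J = ((15/33)*28)/8 = ((15*(1/33))*28)/8 = ((5/11)*28)/8 = (⅛)*(140/11) = 35/22 ≈ 1.5909)
(J + ((6670 - 9599) - 3628)) - 29459 = (35/22 + ((6670 - 9599) - 3628)) - 29459 = (35/22 + (-2929 - 3628)) - 29459 = (35/22 - 6557) - 29459 = -144219/22 - 29459 = -792317/22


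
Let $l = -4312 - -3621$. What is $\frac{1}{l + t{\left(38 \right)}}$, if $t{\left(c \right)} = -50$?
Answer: $- \frac{1}{741} \approx -0.0013495$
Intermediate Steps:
$l = -691$ ($l = -4312 + 3621 = -691$)
$\frac{1}{l + t{\left(38 \right)}} = \frac{1}{-691 - 50} = \frac{1}{-741} = - \frac{1}{741}$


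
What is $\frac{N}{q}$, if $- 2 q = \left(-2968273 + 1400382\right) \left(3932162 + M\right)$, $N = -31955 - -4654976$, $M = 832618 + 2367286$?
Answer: $\frac{355617}{430088542031} \approx 8.2685 \cdot 10^{-7}$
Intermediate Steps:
$M = 3199904$
$N = 4623021$ ($N = -31955 + 4654976 = 4623021$)
$q = 5591151046403$ ($q = - \frac{\left(-2968273 + 1400382\right) \left(3932162 + 3199904\right)}{2} = - \frac{\left(-1567891\right) 7132066}{2} = \left(- \frac{1}{2}\right) \left(-11182302092806\right) = 5591151046403$)
$\frac{N}{q} = \frac{4623021}{5591151046403} = 4623021 \cdot \frac{1}{5591151046403} = \frac{355617}{430088542031}$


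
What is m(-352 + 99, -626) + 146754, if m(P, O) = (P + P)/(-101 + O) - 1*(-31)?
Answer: 106713201/727 ≈ 1.4679e+5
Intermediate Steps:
m(P, O) = 31 + 2*P/(-101 + O) (m(P, O) = (2*P)/(-101 + O) + 31 = 2*P/(-101 + O) + 31 = 31 + 2*P/(-101 + O))
m(-352 + 99, -626) + 146754 = (-3131 + 2*(-352 + 99) + 31*(-626))/(-101 - 626) + 146754 = (-3131 + 2*(-253) - 19406)/(-727) + 146754 = -(-3131 - 506 - 19406)/727 + 146754 = -1/727*(-23043) + 146754 = 23043/727 + 146754 = 106713201/727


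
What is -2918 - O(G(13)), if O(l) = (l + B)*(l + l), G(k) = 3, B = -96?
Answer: -2360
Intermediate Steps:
O(l) = 2*l*(-96 + l) (O(l) = (l - 96)*(l + l) = (-96 + l)*(2*l) = 2*l*(-96 + l))
-2918 - O(G(13)) = -2918 - 2*3*(-96 + 3) = -2918 - 2*3*(-93) = -2918 - 1*(-558) = -2918 + 558 = -2360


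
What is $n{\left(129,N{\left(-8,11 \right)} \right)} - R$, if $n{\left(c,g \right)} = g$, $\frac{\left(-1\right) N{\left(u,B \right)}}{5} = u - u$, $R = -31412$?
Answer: $31412$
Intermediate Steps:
$N{\left(u,B \right)} = 0$ ($N{\left(u,B \right)} = - 5 \left(u - u\right) = \left(-5\right) 0 = 0$)
$n{\left(129,N{\left(-8,11 \right)} \right)} - R = 0 - -31412 = 0 + 31412 = 31412$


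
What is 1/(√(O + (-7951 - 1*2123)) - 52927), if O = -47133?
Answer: -52927/2801324536 - I*√57207/2801324536 ≈ -1.8894e-5 - 8.5381e-8*I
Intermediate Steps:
1/(√(O + (-7951 - 1*2123)) - 52927) = 1/(√(-47133 + (-7951 - 1*2123)) - 52927) = 1/(√(-47133 + (-7951 - 2123)) - 52927) = 1/(√(-47133 - 10074) - 52927) = 1/(√(-57207) - 52927) = 1/(I*√57207 - 52927) = 1/(-52927 + I*√57207)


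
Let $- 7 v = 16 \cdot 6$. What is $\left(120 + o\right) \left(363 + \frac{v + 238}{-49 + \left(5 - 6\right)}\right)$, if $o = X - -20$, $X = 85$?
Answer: $\frac{564660}{7} \approx 80666.0$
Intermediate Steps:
$v = - \frac{96}{7}$ ($v = - \frac{16 \cdot 6}{7} = \left(- \frac{1}{7}\right) 96 = - \frac{96}{7} \approx -13.714$)
$o = 105$ ($o = 85 - -20 = 85 + 20 = 105$)
$\left(120 + o\right) \left(363 + \frac{v + 238}{-49 + \left(5 - 6\right)}\right) = \left(120 + 105\right) \left(363 + \frac{- \frac{96}{7} + 238}{-49 + \left(5 - 6\right)}\right) = 225 \left(363 + \frac{1570}{7 \left(-49 + \left(5 - 6\right)\right)}\right) = 225 \left(363 + \frac{1570}{7 \left(-49 - 1\right)}\right) = 225 \left(363 + \frac{1570}{7 \left(-50\right)}\right) = 225 \left(363 + \frac{1570}{7} \left(- \frac{1}{50}\right)\right) = 225 \left(363 - \frac{157}{35}\right) = 225 \cdot \frac{12548}{35} = \frac{564660}{7}$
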